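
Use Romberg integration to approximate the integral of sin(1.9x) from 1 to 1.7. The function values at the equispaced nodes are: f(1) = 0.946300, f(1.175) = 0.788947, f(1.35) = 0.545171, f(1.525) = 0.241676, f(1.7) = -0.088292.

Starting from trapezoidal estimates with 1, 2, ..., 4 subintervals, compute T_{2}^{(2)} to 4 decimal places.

0.3541

T_{0}^{(0)} (trapezoid, 1 panel, h=0.7000): 0.300303
T_{1}^{(0)} (trapezoid, 2 panels, h=0.3500): 0.340961
T_{2}^{(0)} (trapezoid, 4 panels, h=0.1750): 0.350840
T_{1}^{(1)} = 0.340961 + (0.340961 − 0.300303)/3 = 0.354514
T_{2}^{(1)} = 0.350840 + (0.350840 − 0.340961)/3 = 0.354133
T_{2}^{(2)} = 0.354133 + (0.354133 − 0.354514)/15 = 0.354108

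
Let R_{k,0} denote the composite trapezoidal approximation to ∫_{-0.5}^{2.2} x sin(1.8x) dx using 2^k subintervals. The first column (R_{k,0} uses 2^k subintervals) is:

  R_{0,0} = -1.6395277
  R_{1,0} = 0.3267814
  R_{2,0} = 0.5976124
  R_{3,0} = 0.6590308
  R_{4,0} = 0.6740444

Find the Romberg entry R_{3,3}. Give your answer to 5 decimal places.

0.67911

Richardson extrapolation on the trapezoidal column (denominator 4−1=3):
R_{1,1} = 0.3267814 + (0.3267814 − (-1.6395277))/3 = 0.9822178
R_{2,1} = 0.5976124 + (0.5976124 − 0.3267814)/3 = 0.6878894
R_{3,1} = 0.6590308 + (0.6590308 − 0.5976124)/3 = 0.6795036
R_{2,2} = (16·0.6878894 − 0.9822178) / 15 = 0.6682675
R_{3,2} = (16·0.6795036 − 0.6878894) / 15 = 0.6789445
R_{3,3} = 0.6789445 + (0.6789445 − 0.6682675)/63 = 0.6791140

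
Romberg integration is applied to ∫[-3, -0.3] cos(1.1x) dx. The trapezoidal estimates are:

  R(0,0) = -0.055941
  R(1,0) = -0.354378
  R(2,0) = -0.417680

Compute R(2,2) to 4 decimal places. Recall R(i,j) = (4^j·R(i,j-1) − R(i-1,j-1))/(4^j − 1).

Richardson extrapolation on the trapezoidal column (denominator 4−1=3):
R(1,1) = (4·(-0.354378) − (-0.055941)) / 3 = -0.453857
R(2,1) = -0.417680 + (-0.417680 − (-0.354378))/3 = -0.438781
R(2,2) = (16·(-0.438781) − (-0.453857)) / 15 = -0.437776

-0.4378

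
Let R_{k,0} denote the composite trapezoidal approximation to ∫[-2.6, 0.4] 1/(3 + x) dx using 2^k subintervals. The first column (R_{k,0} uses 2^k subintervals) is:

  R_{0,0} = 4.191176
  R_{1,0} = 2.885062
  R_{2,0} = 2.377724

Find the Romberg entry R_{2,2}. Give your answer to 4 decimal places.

Richardson extrapolation on the trapezoidal column (denominator 4−1=3):
R_{1,1} = (4·2.885062 − 4.191176) / 3 = 2.449691
R_{2,1} = (4·2.377724 − 2.885062) / 3 = 2.208611
R_{2,2} = 2.208611 + (2.208611 − 2.449691)/15 = 2.192539

2.1925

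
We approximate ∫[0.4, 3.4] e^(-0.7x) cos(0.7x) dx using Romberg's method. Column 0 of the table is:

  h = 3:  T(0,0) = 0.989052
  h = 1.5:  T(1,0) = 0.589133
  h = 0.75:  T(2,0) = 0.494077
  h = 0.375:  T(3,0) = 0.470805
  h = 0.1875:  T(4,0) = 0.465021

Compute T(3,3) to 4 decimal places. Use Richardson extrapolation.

T(1,1) = 0.589133 + (0.589133 − 0.989052)/3 = 0.455827
T(2,1) = (4·0.494077 − 0.589133) / 3 = 0.462392
T(3,1) = 0.470805 + (0.470805 − 0.494077)/3 = 0.463048
T(2,2) = (16·0.462392 − 0.455827) / 15 = 0.462830
T(3,2) = 0.463048 + (0.463048 − 0.462392)/15 = 0.463092
T(3,3) = 0.463092 + (0.463092 − 0.462830)/63 = 0.463096

0.4631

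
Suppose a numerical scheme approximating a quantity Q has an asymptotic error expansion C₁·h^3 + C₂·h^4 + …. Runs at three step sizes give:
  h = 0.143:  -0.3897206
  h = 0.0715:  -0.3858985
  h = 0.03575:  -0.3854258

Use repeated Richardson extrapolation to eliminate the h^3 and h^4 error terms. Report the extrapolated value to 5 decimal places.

First eliminate the h^3 term (factor 2^3 = 8):
  B₁ = (8·(-0.3858985) − (-0.3897206))/7 = -0.3853525
  B₂ = (8·(-0.3854258) − (-0.3858985))/7 = -0.3853583
Then eliminate the h^4 term (factor 2^4 = 16):
  (16·(-0.3853583) − (-0.3853525))/15 = -0.3853587

-0.38536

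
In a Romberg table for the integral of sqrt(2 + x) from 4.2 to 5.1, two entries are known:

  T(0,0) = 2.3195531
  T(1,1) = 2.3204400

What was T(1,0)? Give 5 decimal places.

2.32022

From T(1,1) = (4·T(1,0) − T(0,0))/3, solve for T(1,0):
4·T(1,0) = 3·2.3204400 + 2.3195531 = 9.2808731
T(1,0) = 2.3202183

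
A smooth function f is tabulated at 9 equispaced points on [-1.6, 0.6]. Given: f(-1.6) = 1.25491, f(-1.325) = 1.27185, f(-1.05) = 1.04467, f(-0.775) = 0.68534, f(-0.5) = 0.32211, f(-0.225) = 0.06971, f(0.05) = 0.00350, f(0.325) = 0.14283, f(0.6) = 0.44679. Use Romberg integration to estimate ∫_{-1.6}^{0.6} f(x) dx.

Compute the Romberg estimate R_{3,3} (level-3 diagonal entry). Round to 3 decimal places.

1.203

R_{0,0} (trapezoid, 1 panel, h=2.2000): 1.87187
R_{1,0} (trapezoid, 2 panels, h=1.1000): 1.29026
R_{2,0} (trapezoid, 4 panels, h=0.5500): 1.22162
R_{3,0} (trapezoid, 8 panels, h=0.2750): 1.20749
R_{1,1} = 1.29026 + (1.29026 − 1.87187)/3 = 1.09639
R_{2,1} = 1.22162 + (1.22162 − 1.29026)/3 = 1.19874
R_{3,1} = 1.20749 + (1.20749 − 1.22162)/3 = 1.20278
R_{2,2} = 1.19874 + (1.19874 − 1.09639)/15 = 1.20556
R_{3,2} = 1.20278 + (1.20278 − 1.19874)/15 = 1.20305
R_{3,3} = 1.20305 + (1.20305 − 1.20556)/63 = 1.20301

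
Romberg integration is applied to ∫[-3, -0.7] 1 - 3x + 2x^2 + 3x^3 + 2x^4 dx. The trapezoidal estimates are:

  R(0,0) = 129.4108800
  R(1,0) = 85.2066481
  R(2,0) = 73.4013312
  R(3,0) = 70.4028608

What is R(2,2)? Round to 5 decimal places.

69.39918

Richardson extrapolation on the trapezoidal column (denominator 4−1=3):
R(1,1) = (4·85.2066481 − 129.4108800) / 3 = 70.4719041
R(2,1) = 73.4013312 + (73.4013312 − 85.2066481)/3 = 69.4662256
R(2,2) = 69.4662256 + (69.4662256 − 70.4719041)/15 = 69.3991804
(Column j=1 coincides with Simpson's rule on the same nodes.)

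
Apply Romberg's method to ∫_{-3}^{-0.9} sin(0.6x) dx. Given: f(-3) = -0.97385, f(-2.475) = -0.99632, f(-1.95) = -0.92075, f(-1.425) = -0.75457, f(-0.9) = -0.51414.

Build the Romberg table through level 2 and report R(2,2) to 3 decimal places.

-1.808

R(0,0) (trapezoid, 1 panel, h=2.1000): -1.56239
R(1,0) (trapezoid, 2 panels, h=1.0500): -1.74798
R(2,0) (trapezoid, 4 panels, h=0.5250): -1.79321
R(1,1) = -1.74798 + (-1.74798 − (-1.56239))/3 = -1.80984
R(2,1) = -1.79321 + (-1.79321 − (-1.74798))/3 = -1.80829
R(2,2) = -1.80829 + (-1.80829 − (-1.80984))/15 = -1.80819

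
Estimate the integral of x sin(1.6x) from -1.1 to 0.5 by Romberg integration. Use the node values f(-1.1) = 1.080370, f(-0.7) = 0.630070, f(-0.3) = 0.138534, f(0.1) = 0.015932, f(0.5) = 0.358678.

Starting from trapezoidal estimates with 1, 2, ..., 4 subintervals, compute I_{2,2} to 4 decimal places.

I_{0,0} (trapezoid, 1 panel, h=1.6000): 1.151238
I_{1,0} (trapezoid, 2 panels, h=0.8000): 0.686446
I_{2,0} (trapezoid, 4 panels, h=0.4000): 0.601624
I_{1,1} = 0.686446 + (0.686446 − 1.151238)/3 = 0.531515
I_{2,1} = 0.601624 + (0.601624 − 0.686446)/3 = 0.573350
I_{2,2} = 0.573350 + (0.573350 − 0.531515)/15 = 0.576139

0.5761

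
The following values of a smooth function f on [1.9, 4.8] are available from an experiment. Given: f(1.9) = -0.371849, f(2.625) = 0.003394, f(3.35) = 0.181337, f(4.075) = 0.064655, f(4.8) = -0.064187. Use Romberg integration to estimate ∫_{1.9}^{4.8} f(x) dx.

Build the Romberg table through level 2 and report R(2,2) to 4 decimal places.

R(0,0) (trapezoid, 1 panel, h=2.9000): -0.632252
R(1,0) (trapezoid, 2 panels, h=1.4500): -0.053187
R(2,0) (trapezoid, 4 panels, h=0.7250): 0.022742
R(1,1) = -0.053187 + (-0.053187 − (-0.632252))/3 = 0.139835
R(2,1) = 0.022742 + (0.022742 − (-0.053187))/3 = 0.048052
R(2,2) = 0.048052 + (0.048052 − 0.139835)/15 = 0.041933

0.0419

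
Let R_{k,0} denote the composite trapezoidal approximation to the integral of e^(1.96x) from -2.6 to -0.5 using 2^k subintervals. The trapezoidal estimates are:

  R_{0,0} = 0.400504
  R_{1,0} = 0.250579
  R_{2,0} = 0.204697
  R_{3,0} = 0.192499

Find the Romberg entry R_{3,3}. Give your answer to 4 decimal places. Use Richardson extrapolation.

Richardson extrapolation on the trapezoidal column (denominator 4−1=3):
R_{1,1} = 0.250579 + (0.250579 − 0.400504)/3 = 0.200604
R_{2,1} = (4·0.204697 − 0.250579) / 3 = 0.189403
R_{3,1} = (4·0.192499 − 0.204697) / 3 = 0.188433
R_{2,2} = (16·0.189403 − 0.200604) / 15 = 0.188656
R_{3,2} = (16·0.188433 − 0.189403) / 15 = 0.188368
R_{3,3} = (64·0.188368 − 0.188656) / 63 = 0.188363

0.1884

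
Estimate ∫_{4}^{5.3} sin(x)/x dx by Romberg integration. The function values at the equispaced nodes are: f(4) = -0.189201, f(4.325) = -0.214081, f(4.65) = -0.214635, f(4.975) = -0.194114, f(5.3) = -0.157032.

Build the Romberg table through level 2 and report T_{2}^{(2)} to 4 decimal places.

T_{0}^{(0)} (trapezoid, 1 panel, h=1.3000): -0.225051
T_{1}^{(0)} (trapezoid, 2 panels, h=0.6500): -0.252038
T_{2}^{(0)} (trapezoid, 4 panels, h=0.3250): -0.258683
T_{1}^{(1)} = -0.252038 + (-0.252038 − (-0.225051))/3 = -0.261034
T_{2}^{(1)} = -0.258683 + (-0.258683 − (-0.252038))/3 = -0.260898
T_{2}^{(2)} = -0.260898 + (-0.260898 − (-0.261034))/15 = -0.260889

-0.2609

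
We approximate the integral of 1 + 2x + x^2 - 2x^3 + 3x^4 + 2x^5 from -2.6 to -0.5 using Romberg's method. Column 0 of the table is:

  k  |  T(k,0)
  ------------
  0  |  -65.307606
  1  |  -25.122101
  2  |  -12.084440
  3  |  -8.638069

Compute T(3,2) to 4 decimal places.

Richardson extrapolation on the trapezoidal column (denominator 4−1=3):
T(2,1) = (4·(-12.084440) − (-25.122101)) / 3 = -7.738553
T(3,1) = (4·(-8.638069) − (-12.084440)) / 3 = -7.489279
T(3,2) = (16·(-7.489279) − (-7.738553)) / 15 = -7.472661

-7.4727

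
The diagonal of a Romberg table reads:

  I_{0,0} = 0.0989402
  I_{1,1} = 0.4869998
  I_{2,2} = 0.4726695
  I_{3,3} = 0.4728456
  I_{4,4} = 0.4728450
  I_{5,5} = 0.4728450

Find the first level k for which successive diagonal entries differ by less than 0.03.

k = 2

|I_{1,1} − I_{0,0}| = 0.3880596 ≥ 0.03
|I_{2,2} − I_{1,1}| = 0.0143303 < 0.03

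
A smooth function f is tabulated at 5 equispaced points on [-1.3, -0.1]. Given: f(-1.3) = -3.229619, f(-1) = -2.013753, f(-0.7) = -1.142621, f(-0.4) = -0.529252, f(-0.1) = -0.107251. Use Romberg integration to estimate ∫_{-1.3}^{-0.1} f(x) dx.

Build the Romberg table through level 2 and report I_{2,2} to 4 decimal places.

I_{0,0} (trapezoid, 1 panel, h=1.2000): -2.002122
I_{1,0} (trapezoid, 2 panels, h=0.6000): -1.686634
I_{2,0} (trapezoid, 4 panels, h=0.3000): -1.606218
I_{1,1} = -1.686634 + (-1.686634 − (-2.002122))/3 = -1.581471
I_{2,1} = -1.606218 + (-1.606218 − (-1.686634))/3 = -1.579413
I_{2,2} = -1.579413 + (-1.579413 − (-1.581471))/15 = -1.579276

-1.5793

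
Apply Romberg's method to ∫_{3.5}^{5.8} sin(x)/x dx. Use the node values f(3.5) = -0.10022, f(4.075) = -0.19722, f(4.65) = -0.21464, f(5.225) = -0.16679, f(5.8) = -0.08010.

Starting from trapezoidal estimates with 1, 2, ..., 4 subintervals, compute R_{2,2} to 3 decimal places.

-0.396

R_{0,0} (trapezoid, 1 panel, h=2.3000): -0.20737
R_{1,0} (trapezoid, 2 panels, h=1.1500): -0.35052
R_{2,0} (trapezoid, 4 panels, h=0.5750): -0.38457
R_{1,1} = -0.35052 + (-0.35052 − (-0.20737))/3 = -0.39824
R_{2,1} = -0.38457 + (-0.38457 − (-0.35052))/3 = -0.39592
R_{2,2} = -0.39592 + (-0.39592 − (-0.39824))/15 = -0.39577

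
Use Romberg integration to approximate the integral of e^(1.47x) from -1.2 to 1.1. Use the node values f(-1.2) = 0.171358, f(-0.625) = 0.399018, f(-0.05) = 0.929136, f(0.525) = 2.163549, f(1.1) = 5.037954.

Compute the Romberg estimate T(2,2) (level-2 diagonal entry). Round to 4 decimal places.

3.3124

T(0,0) (trapezoid, 1 panel, h=2.3000): 5.990709
T(1,0) (trapezoid, 2 panels, h=1.1500): 4.063861
T(2,0) (trapezoid, 4 panels, h=0.5750): 3.505406
T(1,1) = 4.063861 + (4.063861 − 5.990709)/3 = 3.421578
T(2,1) = 3.505406 + (3.505406 − 4.063861)/3 = 3.319254
T(2,2) = 3.319254 + (3.319254 − 3.421578)/15 = 3.312432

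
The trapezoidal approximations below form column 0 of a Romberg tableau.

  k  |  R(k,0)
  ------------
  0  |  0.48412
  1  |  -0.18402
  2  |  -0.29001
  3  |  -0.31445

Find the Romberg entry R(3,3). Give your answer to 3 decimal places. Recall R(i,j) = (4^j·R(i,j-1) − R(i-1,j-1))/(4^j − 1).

Richardson extrapolation on the trapezoidal column (denominator 4−1=3):
R(1,1) = (4·(-0.18402) − 0.48412) / 3 = -0.40673
R(2,1) = -0.29001 + (-0.29001 − (-0.18402))/3 = -0.32534
R(3,1) = (4·(-0.31445) − (-0.29001)) / 3 = -0.32260
R(2,2) = (16·(-0.32534) − (-0.40673)) / 15 = -0.31991
R(3,2) = -0.32260 + (-0.32260 − (-0.32534))/15 = -0.32242
R(3,3) = -0.32242 + (-0.32242 − (-0.31991))/63 = -0.32246
(Column j=1 coincides with Simpson's rule on the same nodes.)

-0.322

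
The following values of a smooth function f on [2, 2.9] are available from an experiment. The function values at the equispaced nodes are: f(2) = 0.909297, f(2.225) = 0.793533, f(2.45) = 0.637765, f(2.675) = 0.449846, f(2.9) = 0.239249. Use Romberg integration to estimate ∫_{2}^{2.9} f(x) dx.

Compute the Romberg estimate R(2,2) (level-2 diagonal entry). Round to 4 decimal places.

R(0,0) (trapezoid, 1 panel, h=0.9000): 0.516846
R(1,0) (trapezoid, 2 panels, h=0.4500): 0.545417
R(2,0) (trapezoid, 4 panels, h=0.2250): 0.552469
R(1,1) = 0.545417 + (0.545417 − 0.516846)/3 = 0.554941
R(2,1) = 0.552469 + (0.552469 − 0.545417)/3 = 0.554820
R(2,2) = 0.554820 + (0.554820 − 0.554941)/15 = 0.554812

0.5548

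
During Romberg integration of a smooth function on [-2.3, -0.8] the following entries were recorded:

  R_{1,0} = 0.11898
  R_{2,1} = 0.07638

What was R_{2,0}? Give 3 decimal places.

0.087

From R_{2,1} = (4·R_{2,0} − R_{1,0})/3, solve for R_{2,0}:
4·R_{2,0} = 3·0.07638 + 0.11898 = 0.34812
R_{2,0} = 0.08703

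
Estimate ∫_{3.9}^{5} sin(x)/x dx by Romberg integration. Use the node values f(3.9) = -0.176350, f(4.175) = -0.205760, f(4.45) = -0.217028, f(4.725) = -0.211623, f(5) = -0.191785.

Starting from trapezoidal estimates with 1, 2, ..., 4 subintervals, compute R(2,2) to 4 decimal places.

-0.2266

R(0,0) (trapezoid, 1 panel, h=1.1000): -0.202474
R(1,0) (trapezoid, 2 panels, h=0.5500): -0.220603
R(2,0) (trapezoid, 4 panels, h=0.2750): -0.225082
R(1,1) = -0.220603 + (-0.220603 − (-0.202474))/3 = -0.226646
R(2,1) = -0.225082 + (-0.225082 − (-0.220603))/3 = -0.226575
R(2,2) = -0.226575 + (-0.226575 − (-0.226646))/15 = -0.226570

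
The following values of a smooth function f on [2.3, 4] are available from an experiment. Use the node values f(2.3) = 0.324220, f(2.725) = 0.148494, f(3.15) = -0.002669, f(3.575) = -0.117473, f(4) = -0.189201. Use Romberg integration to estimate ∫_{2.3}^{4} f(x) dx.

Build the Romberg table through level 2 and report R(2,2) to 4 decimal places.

0.0360

R(0,0) (trapezoid, 1 panel, h=1.7000): 0.114766
R(1,0) (trapezoid, 2 panels, h=0.8500): 0.055114
R(2,0) (trapezoid, 4 panels, h=0.4250): 0.040741
R(1,1) = 0.055114 + (0.055114 − 0.114766)/3 = 0.035230
R(2,1) = 0.040741 + (0.040741 − 0.055114)/3 = 0.035950
R(2,2) = 0.035950 + (0.035950 − 0.035230)/15 = 0.035998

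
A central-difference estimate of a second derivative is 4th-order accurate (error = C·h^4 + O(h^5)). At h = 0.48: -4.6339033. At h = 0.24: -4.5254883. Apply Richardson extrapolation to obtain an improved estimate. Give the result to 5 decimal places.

The leading error scales as h^4; refining by a factor of 2 reduces it by 2^4 = 16.
Extrapolated value = (16·A(h/2) − A(h)) / (16 − 1)
= (16·(-4.5254883) − (-4.6339033)) / 15
= -67.7739095 / 15 = -4.5182606

-4.51826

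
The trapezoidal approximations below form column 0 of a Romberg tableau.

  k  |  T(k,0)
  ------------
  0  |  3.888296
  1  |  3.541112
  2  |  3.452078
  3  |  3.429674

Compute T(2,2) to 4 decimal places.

T(1,1) = 3.541112 + (3.541112 − 3.888296)/3 = 3.425384
T(2,1) = 3.452078 + (3.452078 − 3.541112)/3 = 3.422400
T(2,2) = 3.422400 + (3.422400 − 3.425384)/15 = 3.422201

3.4222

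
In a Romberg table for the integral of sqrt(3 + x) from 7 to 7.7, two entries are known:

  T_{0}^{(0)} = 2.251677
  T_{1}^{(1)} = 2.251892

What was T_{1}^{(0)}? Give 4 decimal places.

From T_{1}^{(1)} = (4·T_{1}^{(0)} − T_{0}^{(0)})/3, solve for T_{1}^{(0)}:
4·T_{1}^{(0)} = 3·2.251892 + 2.251677 = 9.007353
T_{1}^{(0)} = 2.251838

2.2518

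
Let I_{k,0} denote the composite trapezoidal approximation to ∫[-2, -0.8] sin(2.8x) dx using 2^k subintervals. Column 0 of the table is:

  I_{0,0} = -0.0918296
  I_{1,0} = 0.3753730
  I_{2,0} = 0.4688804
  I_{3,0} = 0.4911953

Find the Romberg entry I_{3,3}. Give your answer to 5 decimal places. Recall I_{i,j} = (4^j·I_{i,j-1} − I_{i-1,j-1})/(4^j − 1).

I_{1,1} = 0.3753730 + (0.3753730 − (-0.0918296))/3 = 0.5311072
I_{2,1} = 0.4688804 + (0.4688804 − 0.3753730)/3 = 0.5000495
I_{3,1} = (4·0.4911953 − 0.4688804) / 3 = 0.4986336
I_{2,2} = (16·0.5000495 − 0.5311072) / 15 = 0.4979790
I_{3,2} = 0.4986336 + (0.4986336 − 0.5000495)/15 = 0.4985392
I_{3,3} = (64·0.4985392 − 0.4979790) / 63 = 0.4985481

0.49855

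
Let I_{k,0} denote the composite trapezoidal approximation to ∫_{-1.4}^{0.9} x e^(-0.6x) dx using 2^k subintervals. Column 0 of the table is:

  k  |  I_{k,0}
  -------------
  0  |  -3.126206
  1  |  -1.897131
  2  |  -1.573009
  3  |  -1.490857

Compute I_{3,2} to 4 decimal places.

I_{2,1} = -1.573009 + (-1.573009 − (-1.897131))/3 = -1.464968
I_{3,1} = -1.490857 + (-1.490857 − (-1.573009))/3 = -1.463473
I_{3,2} = (16·(-1.463473) − (-1.464968)) / 15 = -1.463373

-1.4634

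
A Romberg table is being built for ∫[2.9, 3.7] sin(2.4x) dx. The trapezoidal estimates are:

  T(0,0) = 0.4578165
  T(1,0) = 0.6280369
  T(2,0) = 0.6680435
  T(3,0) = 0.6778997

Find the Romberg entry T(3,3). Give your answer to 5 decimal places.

T(1,1) = 0.6280369 + (0.6280369 − 0.4578165)/3 = 0.6847770
T(2,1) = 0.6680435 + (0.6680435 − 0.6280369)/3 = 0.6813790
T(3,1) = 0.6778997 + (0.6778997 − 0.6680435)/3 = 0.6811851
T(2,2) = 0.6813790 + (0.6813790 − 0.6847770)/15 = 0.6811525
T(3,2) = (16·0.6811851 − 0.6813790) / 15 = 0.6811722
T(3,3) = 0.6811722 + (0.6811722 − 0.6811525)/63 = 0.6811725

0.68117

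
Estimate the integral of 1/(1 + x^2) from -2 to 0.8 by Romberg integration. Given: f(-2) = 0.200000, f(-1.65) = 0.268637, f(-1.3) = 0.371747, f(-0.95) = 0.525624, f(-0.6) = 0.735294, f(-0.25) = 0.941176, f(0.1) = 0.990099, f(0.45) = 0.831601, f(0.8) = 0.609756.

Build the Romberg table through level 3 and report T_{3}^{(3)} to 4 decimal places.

T_{0}^{(0)} (trapezoid, 1 panel, h=2.8000): 1.133658
T_{1}^{(0)} (trapezoid, 2 panels, h=1.4000): 1.596241
T_{2}^{(0)} (trapezoid, 4 panels, h=0.7000): 1.751413
T_{3}^{(0)} (trapezoid, 8 panels, h=0.3500): 1.774170
T_{1}^{(1)} = 1.596241 + (1.596241 − 1.133658)/3 = 1.750435
T_{2}^{(1)} = 1.751413 + (1.751413 − 1.596241)/3 = 1.803137
T_{3}^{(1)} = 1.774170 + (1.774170 − 1.751413)/3 = 1.781756
T_{2}^{(2)} = 1.803137 + (1.803137 − 1.750435)/15 = 1.806650
T_{3}^{(2)} = 1.781756 + (1.781756 − 1.803137)/15 = 1.780331
T_{3}^{(3)} = 1.780331 + (1.780331 − 1.806650)/63 = 1.779913

1.7799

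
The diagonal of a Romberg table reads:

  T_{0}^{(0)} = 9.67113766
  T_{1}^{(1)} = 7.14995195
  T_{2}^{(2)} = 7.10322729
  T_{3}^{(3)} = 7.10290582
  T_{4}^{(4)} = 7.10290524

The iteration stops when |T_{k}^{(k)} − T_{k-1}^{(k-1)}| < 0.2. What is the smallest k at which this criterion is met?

|T_{1}^{(1)} − T_{0}^{(0)}| = 2.52118571 ≥ 0.2
|T_{2}^{(2)} − T_{1}^{(1)}| = 0.04672466 < 0.2

k = 2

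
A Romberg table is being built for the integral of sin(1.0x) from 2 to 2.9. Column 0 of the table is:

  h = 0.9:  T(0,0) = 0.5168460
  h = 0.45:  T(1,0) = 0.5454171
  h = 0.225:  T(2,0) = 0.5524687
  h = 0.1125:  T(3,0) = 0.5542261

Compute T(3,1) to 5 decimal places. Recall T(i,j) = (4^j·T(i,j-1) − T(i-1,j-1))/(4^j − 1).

0.55481

T(3,1) = 0.5542261 + (0.5542261 − 0.5524687)/3 = 0.5548119
(Column j=1 coincides with Simpson's rule on the same nodes.)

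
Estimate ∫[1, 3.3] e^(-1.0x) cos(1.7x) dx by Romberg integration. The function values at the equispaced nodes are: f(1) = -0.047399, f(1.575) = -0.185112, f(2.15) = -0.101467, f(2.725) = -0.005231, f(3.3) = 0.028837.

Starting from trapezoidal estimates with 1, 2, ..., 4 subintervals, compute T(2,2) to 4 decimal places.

T(0,0) (trapezoid, 1 panel, h=2.3000): -0.021346
T(1,0) (trapezoid, 2 panels, h=1.1500): -0.127360
T(2,0) (trapezoid, 4 panels, h=0.5750): -0.173127
T(1,1) = -0.127360 + (-0.127360 − (-0.021346))/3 = -0.162698
T(2,1) = -0.173127 + (-0.173127 − (-0.127360))/3 = -0.188383
T(2,2) = -0.188383 + (-0.188383 − (-0.162698))/15 = -0.190095

-0.1901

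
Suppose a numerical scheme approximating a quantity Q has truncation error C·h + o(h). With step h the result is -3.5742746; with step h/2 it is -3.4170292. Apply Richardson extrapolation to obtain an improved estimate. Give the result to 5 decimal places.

The leading error scales as h; refining by a factor of 2 reduces it by 2^1 = 2.
Extrapolated value = (2·A(h/2) − A(h)) / (2 − 1)
= (2·(-3.4170292) − (-3.5742746)) / 1
= -3.2597838 / 1 = -3.2597838

-3.25978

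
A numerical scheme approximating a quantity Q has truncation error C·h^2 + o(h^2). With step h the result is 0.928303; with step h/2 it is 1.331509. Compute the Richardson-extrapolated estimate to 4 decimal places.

1.4659

Extrapolated value = (4·A(h/2) − A(h)) / (4 − 1)
= (4·1.331509 − 0.928303) / 3
= 4.397733 / 3 = 1.465911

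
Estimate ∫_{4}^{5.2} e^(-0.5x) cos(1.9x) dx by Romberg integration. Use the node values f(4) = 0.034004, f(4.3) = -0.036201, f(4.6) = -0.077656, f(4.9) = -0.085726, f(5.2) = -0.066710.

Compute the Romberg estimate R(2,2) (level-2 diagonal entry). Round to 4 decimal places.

-0.0675

R(0,0) (trapezoid, 1 panel, h=1.2000): -0.019624
R(1,0) (trapezoid, 2 panels, h=0.6000): -0.056405
R(2,0) (trapezoid, 4 panels, h=0.3000): -0.064781
R(1,1) = -0.056405 + (-0.056405 − (-0.019624))/3 = -0.068665
R(2,1) = -0.064781 + (-0.064781 − (-0.056405))/3 = -0.067573
R(2,2) = -0.067573 + (-0.067573 − (-0.068665))/15 = -0.067500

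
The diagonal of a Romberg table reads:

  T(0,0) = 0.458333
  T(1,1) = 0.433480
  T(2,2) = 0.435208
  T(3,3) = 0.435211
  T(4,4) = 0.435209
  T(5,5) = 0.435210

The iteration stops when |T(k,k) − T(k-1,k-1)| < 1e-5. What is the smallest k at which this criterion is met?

|T(1,1) − T(0,0)| = 0.024853 ≥ 1e-5
|T(2,2) − T(1,1)| = 0.001728 ≥ 1e-5
|T(3,3) − T(2,2)| = 0.000003 < 1e-5

k = 3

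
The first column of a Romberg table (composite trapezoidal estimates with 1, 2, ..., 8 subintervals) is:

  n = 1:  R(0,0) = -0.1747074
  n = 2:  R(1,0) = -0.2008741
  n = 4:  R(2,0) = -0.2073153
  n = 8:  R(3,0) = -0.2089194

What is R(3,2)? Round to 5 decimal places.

-0.20945

Richardson extrapolation on the trapezoidal column (denominator 4−1=3):
R(2,1) = -0.2073153 + (-0.2073153 − (-0.2008741))/3 = -0.2094624
R(3,1) = (4·(-0.2089194) − (-0.2073153)) / 3 = -0.2094541
R(3,2) = (16·(-0.2094541) − (-0.2094624)) / 15 = -0.2094535
(Column j=1 coincides with Simpson's rule on the same nodes.)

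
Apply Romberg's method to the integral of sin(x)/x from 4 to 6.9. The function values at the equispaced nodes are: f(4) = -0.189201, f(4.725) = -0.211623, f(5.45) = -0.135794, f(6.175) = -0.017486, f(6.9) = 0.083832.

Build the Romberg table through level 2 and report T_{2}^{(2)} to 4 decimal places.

T_{0}^{(0)} (trapezoid, 1 panel, h=2.9000): -0.152785
T_{1}^{(0)} (trapezoid, 2 panels, h=1.4500): -0.273294
T_{2}^{(0)} (trapezoid, 4 panels, h=0.7250): -0.302751
T_{1}^{(1)} = -0.273294 + (-0.273294 − (-0.152785))/3 = -0.313464
T_{2}^{(1)} = -0.302751 + (-0.302751 − (-0.273294))/3 = -0.312570
T_{2}^{(2)} = -0.312570 + (-0.312570 − (-0.313464))/15 = -0.312510

-0.3125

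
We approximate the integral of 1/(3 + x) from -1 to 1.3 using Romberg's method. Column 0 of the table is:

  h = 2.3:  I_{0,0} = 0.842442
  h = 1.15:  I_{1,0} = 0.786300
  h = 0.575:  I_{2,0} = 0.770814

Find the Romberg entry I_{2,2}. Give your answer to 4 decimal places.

I_{1,1} = 0.786300 + (0.786300 − 0.842442)/3 = 0.767586
I_{2,1} = (4·0.770814 − 0.786300) / 3 = 0.765652
I_{2,2} = (16·0.765652 − 0.767586) / 15 = 0.765523
(Column j=1 coincides with Simpson's rule on the same nodes.)

0.7655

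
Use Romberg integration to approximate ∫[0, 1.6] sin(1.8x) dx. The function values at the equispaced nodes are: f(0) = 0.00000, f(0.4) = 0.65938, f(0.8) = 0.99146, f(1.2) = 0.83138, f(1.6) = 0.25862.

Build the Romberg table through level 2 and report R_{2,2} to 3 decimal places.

1.092

R_{0,0} (trapezoid, 1 panel, h=1.6000): 0.20690
R_{1,0} (trapezoid, 2 panels, h=0.8000): 0.89662
R_{2,0} (trapezoid, 4 panels, h=0.4000): 1.04461
R_{1,1} = 0.89662 + (0.89662 − 0.20690)/3 = 1.12653
R_{2,1} = 1.04461 + (1.04461 − 0.89662)/3 = 1.09394
R_{2,2} = 1.09394 + (1.09394 − 1.12653)/15 = 1.09177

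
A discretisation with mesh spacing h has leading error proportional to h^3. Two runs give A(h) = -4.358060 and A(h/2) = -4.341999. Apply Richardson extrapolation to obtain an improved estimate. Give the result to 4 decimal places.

-4.3397

The leading error scales as h^3; refining by a factor of 2 reduces it by 2^3 = 8.
Extrapolated value = (8·A(h/2) − A(h)) / (8 − 1)
= (8·(-4.341999) − (-4.358060)) / 7
= -30.377932 / 7 = -4.339705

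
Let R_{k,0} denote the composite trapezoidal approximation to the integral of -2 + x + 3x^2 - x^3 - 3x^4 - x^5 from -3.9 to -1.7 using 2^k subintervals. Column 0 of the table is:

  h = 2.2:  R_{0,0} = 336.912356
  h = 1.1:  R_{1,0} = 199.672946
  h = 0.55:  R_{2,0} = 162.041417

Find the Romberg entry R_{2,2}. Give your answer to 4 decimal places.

149.2023

Richardson extrapolation on the trapezoidal column (denominator 4−1=3):
R_{1,1} = (4·199.672946 − 336.912356) / 3 = 153.926476
R_{2,1} = 162.041417 + (162.041417 − 199.672946)/3 = 149.497574
R_{2,2} = (16·149.497574 − 153.926476) / 15 = 149.202314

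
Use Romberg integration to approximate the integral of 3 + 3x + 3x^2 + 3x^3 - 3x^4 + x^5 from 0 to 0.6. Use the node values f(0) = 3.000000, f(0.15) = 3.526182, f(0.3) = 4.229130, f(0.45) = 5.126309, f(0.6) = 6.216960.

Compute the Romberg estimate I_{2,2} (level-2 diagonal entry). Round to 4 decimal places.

I_{0,0} (trapezoid, 1 panel, h=0.6000): 2.765088
I_{1,0} (trapezoid, 2 panels, h=0.3000): 2.651283
I_{2,0} (trapezoid, 4 panels, h=0.1500): 2.623515
I_{1,1} = 2.651283 + (2.651283 − 2.765088)/3 = 2.613348
I_{2,1} = 2.623515 + (2.623515 − 2.651283)/3 = 2.614259
I_{2,2} = 2.614259 + (2.614259 − 2.613348)/15 = 2.614320

2.6143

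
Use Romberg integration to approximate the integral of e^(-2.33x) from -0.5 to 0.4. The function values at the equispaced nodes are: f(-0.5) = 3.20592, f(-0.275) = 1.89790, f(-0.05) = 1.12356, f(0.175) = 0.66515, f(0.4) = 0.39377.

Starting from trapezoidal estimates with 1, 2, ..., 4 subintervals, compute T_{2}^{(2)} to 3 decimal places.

T_{0}^{(0)} (trapezoid, 1 panel, h=0.9000): 1.61986
T_{1}^{(0)} (trapezoid, 2 panels, h=0.4500): 1.31553
T_{2}^{(0)} (trapezoid, 4 panels, h=0.2250): 1.23445
T_{1}^{(1)} = 1.31553 + (1.31553 − 1.61986)/3 = 1.21409
T_{2}^{(1)} = 1.23445 + (1.23445 − 1.31553)/3 = 1.20742
T_{2}^{(2)} = 1.20742 + (1.20742 − 1.21409)/15 = 1.20698

1.207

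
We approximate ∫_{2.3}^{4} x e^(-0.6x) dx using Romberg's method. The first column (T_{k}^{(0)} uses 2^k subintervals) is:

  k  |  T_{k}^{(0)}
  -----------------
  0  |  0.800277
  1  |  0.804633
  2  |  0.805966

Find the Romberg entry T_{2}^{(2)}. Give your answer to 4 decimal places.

0.8064

T_{1}^{(1)} = (4·0.804633 − 0.800277) / 3 = 0.806085
T_{2}^{(1)} = 0.805966 + (0.805966 − 0.804633)/3 = 0.806410
T_{2}^{(2)} = 0.806410 + (0.806410 − 0.806085)/15 = 0.806432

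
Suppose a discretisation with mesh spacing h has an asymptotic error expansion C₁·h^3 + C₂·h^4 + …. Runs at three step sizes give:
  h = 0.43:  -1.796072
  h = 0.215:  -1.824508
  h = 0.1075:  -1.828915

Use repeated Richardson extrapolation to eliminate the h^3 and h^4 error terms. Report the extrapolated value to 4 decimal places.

First eliminate the h^3 term (factor 2^3 = 8):
  B₁ = (8·(-1.824508) − (-1.796072))/7 = -1.828570
  B₂ = (8·(-1.828915) − (-1.824508))/7 = -1.829545
Then eliminate the h^4 term (factor 2^4 = 16):
  (16·(-1.829545) − (-1.828570))/15 = -1.829610

-1.8296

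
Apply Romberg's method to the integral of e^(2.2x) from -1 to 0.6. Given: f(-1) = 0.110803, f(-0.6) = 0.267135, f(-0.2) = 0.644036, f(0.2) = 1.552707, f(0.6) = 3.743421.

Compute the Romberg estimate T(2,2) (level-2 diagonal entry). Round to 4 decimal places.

T(0,0) (trapezoid, 1 panel, h=1.6000): 3.083379
T(1,0) (trapezoid, 2 panels, h=0.8000): 2.056918
T(2,0) (trapezoid, 4 panels, h=0.4000): 1.756396
T(1,1) = 2.056918 + (2.056918 − 3.083379)/3 = 1.714764
T(2,1) = 1.756396 + (1.756396 − 2.056918)/3 = 1.656222
T(2,2) = 1.656222 + (1.656222 − 1.714764)/15 = 1.652319

1.6523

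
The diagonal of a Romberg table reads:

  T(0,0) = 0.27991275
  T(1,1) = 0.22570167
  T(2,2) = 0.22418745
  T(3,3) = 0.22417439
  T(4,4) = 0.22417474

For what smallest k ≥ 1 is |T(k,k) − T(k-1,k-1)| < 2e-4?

k = 3

|T(1,1) − T(0,0)| = 0.05421108 ≥ 2e-4
|T(2,2) − T(1,1)| = 0.00151422 ≥ 2e-4
|T(3,3) − T(2,2)| = 0.00001306 < 2e-4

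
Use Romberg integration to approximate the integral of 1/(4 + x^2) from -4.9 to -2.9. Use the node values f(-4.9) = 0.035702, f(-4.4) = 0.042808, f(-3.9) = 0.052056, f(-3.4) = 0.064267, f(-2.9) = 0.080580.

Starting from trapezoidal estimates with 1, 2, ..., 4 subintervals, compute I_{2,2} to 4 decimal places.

0.1081

I_{0,0} (trapezoid, 1 panel, h=2.0000): 0.116282
I_{1,0} (trapezoid, 2 panels, h=1.0000): 0.110197
I_{2,0} (trapezoid, 4 panels, h=0.5000): 0.108636
I_{1,1} = 0.110197 + (0.110197 − 0.116282)/3 = 0.108169
I_{2,1} = 0.108636 + (0.108636 − 0.110197)/3 = 0.108116
I_{2,2} = 0.108116 + (0.108116 − 0.108169)/15 = 0.108112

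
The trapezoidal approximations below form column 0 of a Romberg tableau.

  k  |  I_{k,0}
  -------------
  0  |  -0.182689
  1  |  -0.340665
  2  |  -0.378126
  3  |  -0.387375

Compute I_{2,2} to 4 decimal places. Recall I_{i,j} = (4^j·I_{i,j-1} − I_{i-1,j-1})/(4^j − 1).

-0.3904

Richardson extrapolation on the trapezoidal column (denominator 4−1=3):
I_{1,1} = -0.340665 + (-0.340665 − (-0.182689))/3 = -0.393324
I_{2,1} = (4·(-0.378126) − (-0.340665)) / 3 = -0.390613
I_{2,2} = -0.390613 + (-0.390613 − (-0.393324))/15 = -0.390432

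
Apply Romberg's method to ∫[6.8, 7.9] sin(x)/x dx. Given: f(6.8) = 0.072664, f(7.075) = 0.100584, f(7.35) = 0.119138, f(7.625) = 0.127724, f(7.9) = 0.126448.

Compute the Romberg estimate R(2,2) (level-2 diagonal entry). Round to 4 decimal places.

0.1238

R(0,0) (trapezoid, 1 panel, h=1.1000): 0.109512
R(1,0) (trapezoid, 2 panels, h=0.5500): 0.120282
R(2,0) (trapezoid, 4 panels, h=0.2750): 0.122926
R(1,1) = 0.120282 + (0.120282 − 0.109512)/3 = 0.123872
R(2,1) = 0.122926 + (0.122926 − 0.120282)/3 = 0.123807
R(2,2) = 0.123807 + (0.123807 − 0.123872)/15 = 0.123803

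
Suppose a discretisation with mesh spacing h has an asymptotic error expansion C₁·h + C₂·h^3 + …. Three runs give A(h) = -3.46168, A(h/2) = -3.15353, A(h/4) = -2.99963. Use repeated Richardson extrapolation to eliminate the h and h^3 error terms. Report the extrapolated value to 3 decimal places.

First eliminate the h term (factor 2^1 = 2):
  B₁ = (2·(-3.15353) − (-3.46168))/1 = -2.84538
  B₂ = (2·(-2.99963) − (-3.15353))/1 = -2.84573
Then eliminate the h^3 term (factor 2^3 = 8):
  (8·(-2.84573) − (-2.84538))/7 = -2.84578

-2.846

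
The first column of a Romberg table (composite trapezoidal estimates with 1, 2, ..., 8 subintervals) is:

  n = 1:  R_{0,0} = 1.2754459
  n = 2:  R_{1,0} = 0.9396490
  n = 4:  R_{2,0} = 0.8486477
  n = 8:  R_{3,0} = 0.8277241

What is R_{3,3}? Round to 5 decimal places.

R_{1,1} = 0.9396490 + (0.9396490 − 1.2754459)/3 = 0.8277167
R_{2,1} = (4·0.8486477 − 0.9396490) / 3 = 0.8183139
R_{3,1} = 0.8277241 + (0.8277241 − 0.8486477)/3 = 0.8207496
R_{2,2} = (16·0.8183139 − 0.8277167) / 15 = 0.8176870
R_{3,2} = (16·0.8207496 − 0.8183139) / 15 = 0.8209120
R_{3,3} = (64·0.8209120 − 0.8176870) / 63 = 0.8209632

0.82096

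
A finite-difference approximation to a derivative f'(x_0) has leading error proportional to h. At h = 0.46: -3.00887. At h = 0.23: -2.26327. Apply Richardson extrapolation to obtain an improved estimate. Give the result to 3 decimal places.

Extrapolated value = (2·A(h/2) − A(h)) / (2 − 1)
= (2·(-2.26327) − (-3.00887)) / 1
= -1.51767 / 1 = -1.51767

-1.518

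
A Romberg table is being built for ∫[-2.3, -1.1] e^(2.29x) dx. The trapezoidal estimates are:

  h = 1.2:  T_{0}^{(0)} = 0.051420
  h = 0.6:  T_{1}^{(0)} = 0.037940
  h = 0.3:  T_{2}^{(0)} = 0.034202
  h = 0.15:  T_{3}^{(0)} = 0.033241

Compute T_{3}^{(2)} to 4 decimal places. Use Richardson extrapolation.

0.0329

Richardson extrapolation on the trapezoidal column (denominator 4−1=3):
T_{2}^{(1)} = (4·0.034202 − 0.037940) / 3 = 0.032956
T_{3}^{(1)} = (4·0.033241 − 0.034202) / 3 = 0.032921
T_{3}^{(2)} = 0.032921 + (0.032921 − 0.032956)/15 = 0.032919
(Column j=1 coincides with Simpson's rule on the same nodes.)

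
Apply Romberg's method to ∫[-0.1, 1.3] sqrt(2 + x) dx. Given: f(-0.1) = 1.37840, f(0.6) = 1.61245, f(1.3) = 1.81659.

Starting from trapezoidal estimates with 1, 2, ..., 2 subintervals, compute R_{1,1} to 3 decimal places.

2.250

R_{0,0} (trapezoid, 1 panel, h=1.4000): 2.23649
R_{1,0} (trapezoid, 2 panels, h=0.7000): 2.24696
R_{1,1} = 2.24696 + (2.24696 − 2.23649)/3 = 2.25045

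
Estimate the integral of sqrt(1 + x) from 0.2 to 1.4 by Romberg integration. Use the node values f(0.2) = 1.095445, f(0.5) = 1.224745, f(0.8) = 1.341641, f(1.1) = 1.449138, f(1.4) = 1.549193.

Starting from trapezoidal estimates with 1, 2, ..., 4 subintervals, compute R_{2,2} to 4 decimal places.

1.6024

R_{0,0} (trapezoid, 1 panel, h=1.2000): 1.586783
R_{1,0} (trapezoid, 2 panels, h=0.6000): 1.598376
R_{2,0} (trapezoid, 4 panels, h=0.3000): 1.601353
R_{1,1} = 1.598376 + (1.598376 − 1.586783)/3 = 1.602240
R_{2,1} = 1.601353 + (1.601353 − 1.598376)/3 = 1.602345
R_{2,2} = 1.602345 + (1.602345 − 1.602240)/15 = 1.602352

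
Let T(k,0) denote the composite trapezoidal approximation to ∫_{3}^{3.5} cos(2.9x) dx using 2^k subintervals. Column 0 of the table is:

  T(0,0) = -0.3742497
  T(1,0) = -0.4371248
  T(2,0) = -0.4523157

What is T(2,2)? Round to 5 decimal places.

-0.45733

Richardson extrapolation on the trapezoidal column (denominator 4−1=3):
T(1,1) = (4·(-0.4371248) − (-0.3742497)) / 3 = -0.4580832
T(2,1) = (4·(-0.4523157) − (-0.4371248)) / 3 = -0.4573793
T(2,2) = (16·(-0.4573793) − (-0.4580832)) / 15 = -0.4573324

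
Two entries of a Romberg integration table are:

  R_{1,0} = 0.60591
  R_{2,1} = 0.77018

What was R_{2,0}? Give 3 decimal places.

From R_{2,1} = (4·R_{2,0} − R_{1,0})/3, solve for R_{2,0}:
4·R_{2,0} = 3·0.77018 + 0.60591 = 2.91645
R_{2,0} = 0.72911

0.729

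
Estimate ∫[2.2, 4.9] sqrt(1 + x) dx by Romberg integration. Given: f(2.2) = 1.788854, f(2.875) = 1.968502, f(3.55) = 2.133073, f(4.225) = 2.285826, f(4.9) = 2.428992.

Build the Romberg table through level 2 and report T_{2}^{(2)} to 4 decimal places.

T_{0}^{(0)} (trapezoid, 1 panel, h=2.7000): 5.694092
T_{1}^{(0)} (trapezoid, 2 panels, h=1.3500): 5.726695
T_{2}^{(0)} (trapezoid, 4 panels, h=0.6750): 5.735019
T_{1}^{(1)} = 5.726695 + (5.726695 − 5.694092)/3 = 5.737563
T_{2}^{(1)} = 5.735019 + (5.735019 − 5.726695)/3 = 5.737794
T_{2}^{(2)} = 5.737794 + (5.737794 − 5.737563)/15 = 5.737809

5.7378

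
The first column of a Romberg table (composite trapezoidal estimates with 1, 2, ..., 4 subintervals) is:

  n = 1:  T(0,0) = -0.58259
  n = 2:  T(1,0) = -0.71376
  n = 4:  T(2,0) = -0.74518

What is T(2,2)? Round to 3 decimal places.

T(1,1) = -0.71376 + (-0.71376 − (-0.58259))/3 = -0.75748
T(2,1) = (4·(-0.74518) − (-0.71376)) / 3 = -0.75565
T(2,2) = (16·(-0.75565) − (-0.75748)) / 15 = -0.75553

-0.756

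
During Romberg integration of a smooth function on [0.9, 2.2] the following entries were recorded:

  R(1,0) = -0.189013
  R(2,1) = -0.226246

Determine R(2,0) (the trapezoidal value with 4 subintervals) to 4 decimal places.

From R(2,1) = (4·R(2,0) − R(1,0))/3, solve for R(2,0):
4·R(2,0) = 3·(-0.226246) + (-0.189013) = -0.867751
R(2,0) = -0.216938

-0.2169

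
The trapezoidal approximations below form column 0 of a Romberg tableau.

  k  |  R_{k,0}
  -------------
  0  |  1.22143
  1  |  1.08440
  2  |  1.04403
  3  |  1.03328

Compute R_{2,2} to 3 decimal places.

Richardson extrapolation on the trapezoidal column (denominator 4−1=3):
R_{1,1} = 1.08440 + (1.08440 − 1.22143)/3 = 1.03872
R_{2,1} = 1.04403 + (1.04403 − 1.08440)/3 = 1.03057
R_{2,2} = 1.03057 + (1.03057 − 1.03872)/15 = 1.03003
(Column j=1 coincides with Simpson's rule on the same nodes.)

1.030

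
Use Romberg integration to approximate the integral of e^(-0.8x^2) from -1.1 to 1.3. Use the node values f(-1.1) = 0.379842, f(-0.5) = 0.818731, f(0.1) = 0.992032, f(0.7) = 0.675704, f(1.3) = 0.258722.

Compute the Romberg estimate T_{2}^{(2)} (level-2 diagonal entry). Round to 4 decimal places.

1.7119

T_{0}^{(0)} (trapezoid, 1 panel, h=2.4000): 0.766277
T_{1}^{(0)} (trapezoid, 2 panels, h=1.2000): 1.573577
T_{2}^{(0)} (trapezoid, 4 panels, h=0.6000): 1.683449
T_{1}^{(1)} = 1.573577 + (1.573577 − 0.766277)/3 = 1.842677
T_{2}^{(1)} = 1.683449 + (1.683449 − 1.573577)/3 = 1.720073
T_{2}^{(2)} = 1.720073 + (1.720073 − 1.842677)/15 = 1.711899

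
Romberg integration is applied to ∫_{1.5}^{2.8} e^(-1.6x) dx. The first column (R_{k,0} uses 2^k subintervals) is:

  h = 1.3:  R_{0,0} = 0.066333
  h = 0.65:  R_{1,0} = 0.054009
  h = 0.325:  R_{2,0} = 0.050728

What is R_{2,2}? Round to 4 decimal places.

Richardson extrapolation on the trapezoidal column (denominator 4−1=3):
R_{1,1} = 0.054009 + (0.054009 − 0.066333)/3 = 0.049901
R_{2,1} = (4·0.050728 − 0.054009) / 3 = 0.049634
R_{2,2} = (16·0.049634 − 0.049901) / 15 = 0.049616

0.0496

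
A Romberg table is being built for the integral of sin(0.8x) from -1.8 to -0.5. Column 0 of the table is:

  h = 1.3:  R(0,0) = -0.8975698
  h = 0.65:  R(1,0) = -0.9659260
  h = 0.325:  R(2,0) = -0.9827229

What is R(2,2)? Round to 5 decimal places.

-0.98830

R(1,1) = (4·(-0.9659260) − (-0.8975698)) / 3 = -0.9887114
R(2,1) = (4·(-0.9827229) − (-0.9659260)) / 3 = -0.9883219
R(2,2) = -0.9883219 + (-0.9883219 − (-0.9887114))/15 = -0.9882959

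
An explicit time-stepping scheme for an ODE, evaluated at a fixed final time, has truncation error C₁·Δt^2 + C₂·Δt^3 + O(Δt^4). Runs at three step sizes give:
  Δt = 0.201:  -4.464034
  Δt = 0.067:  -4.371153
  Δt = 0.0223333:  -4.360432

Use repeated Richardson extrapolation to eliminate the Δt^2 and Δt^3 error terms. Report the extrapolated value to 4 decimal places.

-4.3591

First eliminate the Δt^2 term (factor 3^2 = 9):
  B₁ = (9·(-4.371153) − (-4.464034))/8 = -4.359543
  B₂ = (9·(-4.360432) − (-4.371153))/8 = -4.359092
Then eliminate the Δt^3 term (factor 3^3 = 27):
  (27·(-4.359092) − (-4.359543))/26 = -4.359075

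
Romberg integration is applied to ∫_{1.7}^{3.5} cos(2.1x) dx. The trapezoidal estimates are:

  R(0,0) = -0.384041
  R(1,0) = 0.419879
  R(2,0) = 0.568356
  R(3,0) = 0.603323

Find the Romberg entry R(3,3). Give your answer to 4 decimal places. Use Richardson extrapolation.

0.6148

R(1,1) = 0.419879 + (0.419879 − (-0.384041))/3 = 0.687852
R(2,1) = (4·0.568356 − 0.419879) / 3 = 0.617848
R(3,1) = 0.603323 + (0.603323 − 0.568356)/3 = 0.614979
R(2,2) = 0.617848 + (0.617848 − 0.687852)/15 = 0.613181
R(3,2) = (16·0.614979 − 0.617848) / 15 = 0.614788
R(3,3) = 0.614788 + (0.614788 − 0.613181)/63 = 0.614814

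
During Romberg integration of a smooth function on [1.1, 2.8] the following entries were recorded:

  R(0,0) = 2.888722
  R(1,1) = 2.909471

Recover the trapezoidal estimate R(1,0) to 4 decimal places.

From R(1,1) = (4·R(1,0) − R(0,0))/3, solve for R(1,0):
4·R(1,0) = 3·2.909471 + 2.888722 = 11.617135
R(1,0) = 2.904284

2.9043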